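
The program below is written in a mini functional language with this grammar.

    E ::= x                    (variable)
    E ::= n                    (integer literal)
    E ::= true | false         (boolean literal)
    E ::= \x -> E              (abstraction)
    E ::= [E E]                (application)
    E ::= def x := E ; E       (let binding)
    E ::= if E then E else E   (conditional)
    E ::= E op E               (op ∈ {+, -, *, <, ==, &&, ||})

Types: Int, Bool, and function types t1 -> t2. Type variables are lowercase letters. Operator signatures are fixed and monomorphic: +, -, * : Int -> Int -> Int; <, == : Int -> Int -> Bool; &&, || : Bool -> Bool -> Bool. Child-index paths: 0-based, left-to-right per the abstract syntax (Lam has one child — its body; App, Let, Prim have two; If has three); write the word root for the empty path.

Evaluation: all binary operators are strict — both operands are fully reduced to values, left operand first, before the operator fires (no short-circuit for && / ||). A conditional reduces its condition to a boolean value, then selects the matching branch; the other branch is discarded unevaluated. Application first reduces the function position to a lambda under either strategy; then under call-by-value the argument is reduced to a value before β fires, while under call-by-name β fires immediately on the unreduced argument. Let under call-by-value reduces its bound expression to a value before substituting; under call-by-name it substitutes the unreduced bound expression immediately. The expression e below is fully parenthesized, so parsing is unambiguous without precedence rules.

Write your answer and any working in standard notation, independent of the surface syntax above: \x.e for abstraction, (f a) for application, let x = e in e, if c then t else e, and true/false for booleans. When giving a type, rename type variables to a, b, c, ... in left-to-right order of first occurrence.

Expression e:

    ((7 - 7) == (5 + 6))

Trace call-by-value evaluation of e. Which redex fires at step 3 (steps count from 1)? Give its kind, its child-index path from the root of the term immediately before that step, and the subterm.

Working:
step 0: ((7 - 7) == (5 + 6))
step 1: [delta@0] (0 == (5 + 6))
step 2: [delta@1] (0 == 11)
step 3: [delta@root] false

Answer: delta at root : (0 == 11)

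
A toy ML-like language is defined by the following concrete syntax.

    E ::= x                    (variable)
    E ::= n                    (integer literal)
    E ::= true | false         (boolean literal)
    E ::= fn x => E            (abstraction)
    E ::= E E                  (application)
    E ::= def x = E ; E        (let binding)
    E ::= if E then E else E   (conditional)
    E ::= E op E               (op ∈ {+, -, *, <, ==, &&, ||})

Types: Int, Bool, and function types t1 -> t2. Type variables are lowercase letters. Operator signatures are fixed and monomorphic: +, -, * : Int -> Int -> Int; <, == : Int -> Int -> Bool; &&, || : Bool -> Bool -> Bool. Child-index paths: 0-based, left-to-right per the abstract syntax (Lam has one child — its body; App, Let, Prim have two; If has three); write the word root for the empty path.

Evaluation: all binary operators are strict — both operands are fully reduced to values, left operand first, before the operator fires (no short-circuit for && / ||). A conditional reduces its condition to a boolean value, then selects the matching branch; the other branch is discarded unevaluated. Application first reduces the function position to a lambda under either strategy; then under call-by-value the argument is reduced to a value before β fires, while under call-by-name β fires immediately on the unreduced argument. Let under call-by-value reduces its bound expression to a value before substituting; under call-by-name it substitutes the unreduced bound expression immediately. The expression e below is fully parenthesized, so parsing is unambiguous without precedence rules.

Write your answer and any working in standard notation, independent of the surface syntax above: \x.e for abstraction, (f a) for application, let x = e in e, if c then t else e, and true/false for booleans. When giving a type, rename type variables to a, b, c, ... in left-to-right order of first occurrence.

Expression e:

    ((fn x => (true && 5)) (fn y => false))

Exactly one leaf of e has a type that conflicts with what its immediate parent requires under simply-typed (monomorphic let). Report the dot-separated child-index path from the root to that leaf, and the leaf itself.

Derivation:
  unify Bool ~ Bool
  unify Int ~ Bool
  FAIL: mismatch Int ~ Bool

Answer: 0.0.1 : 5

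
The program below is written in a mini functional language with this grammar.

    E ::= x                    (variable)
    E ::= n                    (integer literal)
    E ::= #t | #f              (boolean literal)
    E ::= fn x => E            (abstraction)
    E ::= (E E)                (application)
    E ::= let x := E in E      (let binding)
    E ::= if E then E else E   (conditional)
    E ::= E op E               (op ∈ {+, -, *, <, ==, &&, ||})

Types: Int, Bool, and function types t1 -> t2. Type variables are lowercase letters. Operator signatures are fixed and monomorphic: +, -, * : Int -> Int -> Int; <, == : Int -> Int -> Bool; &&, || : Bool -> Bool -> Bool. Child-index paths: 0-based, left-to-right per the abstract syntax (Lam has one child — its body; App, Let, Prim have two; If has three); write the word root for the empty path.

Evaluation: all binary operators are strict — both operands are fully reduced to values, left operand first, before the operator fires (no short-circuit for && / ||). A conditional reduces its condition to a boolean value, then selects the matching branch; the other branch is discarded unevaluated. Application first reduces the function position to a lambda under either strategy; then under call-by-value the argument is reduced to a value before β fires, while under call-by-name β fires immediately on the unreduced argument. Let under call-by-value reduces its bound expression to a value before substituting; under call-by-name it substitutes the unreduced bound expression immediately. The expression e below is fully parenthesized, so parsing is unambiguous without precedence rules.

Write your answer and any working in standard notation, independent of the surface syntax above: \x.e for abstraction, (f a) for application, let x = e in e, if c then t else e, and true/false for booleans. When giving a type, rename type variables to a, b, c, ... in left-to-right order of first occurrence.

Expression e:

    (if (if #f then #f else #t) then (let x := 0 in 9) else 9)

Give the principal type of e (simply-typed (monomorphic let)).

Answer: Int

Derivation:
  unify Bool ~ Bool
  unify Bool ~ Bool
  unify Bool ~ Bool
let x : Int
  unify Int ~ Int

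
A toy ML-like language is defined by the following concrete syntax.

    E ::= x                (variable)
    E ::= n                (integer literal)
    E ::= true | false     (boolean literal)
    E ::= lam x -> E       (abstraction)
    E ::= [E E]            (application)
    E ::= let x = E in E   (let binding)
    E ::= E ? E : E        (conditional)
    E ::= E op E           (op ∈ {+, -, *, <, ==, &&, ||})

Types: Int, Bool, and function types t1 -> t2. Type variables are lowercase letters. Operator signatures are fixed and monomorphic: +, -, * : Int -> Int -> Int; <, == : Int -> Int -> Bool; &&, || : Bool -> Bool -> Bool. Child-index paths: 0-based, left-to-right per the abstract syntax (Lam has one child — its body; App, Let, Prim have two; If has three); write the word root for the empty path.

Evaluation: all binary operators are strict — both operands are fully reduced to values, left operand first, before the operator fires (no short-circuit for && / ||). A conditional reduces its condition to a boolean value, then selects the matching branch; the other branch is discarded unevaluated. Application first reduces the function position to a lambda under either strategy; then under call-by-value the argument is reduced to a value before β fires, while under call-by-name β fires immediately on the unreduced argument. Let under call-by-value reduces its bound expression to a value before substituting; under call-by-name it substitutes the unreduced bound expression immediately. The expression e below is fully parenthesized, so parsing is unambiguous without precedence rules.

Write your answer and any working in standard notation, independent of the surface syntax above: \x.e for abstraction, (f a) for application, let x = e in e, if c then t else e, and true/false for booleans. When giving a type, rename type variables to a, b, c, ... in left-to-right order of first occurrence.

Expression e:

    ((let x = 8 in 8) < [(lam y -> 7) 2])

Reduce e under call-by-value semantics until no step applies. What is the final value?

Trace:
step 0: ((let x = 8 in 8) < ((\y.7) 2))
step 1: [let@0] (8 < ((\y.7) 2))
step 2: [beta@1] (8 < 7)
step 3: [delta@root] false

Answer: false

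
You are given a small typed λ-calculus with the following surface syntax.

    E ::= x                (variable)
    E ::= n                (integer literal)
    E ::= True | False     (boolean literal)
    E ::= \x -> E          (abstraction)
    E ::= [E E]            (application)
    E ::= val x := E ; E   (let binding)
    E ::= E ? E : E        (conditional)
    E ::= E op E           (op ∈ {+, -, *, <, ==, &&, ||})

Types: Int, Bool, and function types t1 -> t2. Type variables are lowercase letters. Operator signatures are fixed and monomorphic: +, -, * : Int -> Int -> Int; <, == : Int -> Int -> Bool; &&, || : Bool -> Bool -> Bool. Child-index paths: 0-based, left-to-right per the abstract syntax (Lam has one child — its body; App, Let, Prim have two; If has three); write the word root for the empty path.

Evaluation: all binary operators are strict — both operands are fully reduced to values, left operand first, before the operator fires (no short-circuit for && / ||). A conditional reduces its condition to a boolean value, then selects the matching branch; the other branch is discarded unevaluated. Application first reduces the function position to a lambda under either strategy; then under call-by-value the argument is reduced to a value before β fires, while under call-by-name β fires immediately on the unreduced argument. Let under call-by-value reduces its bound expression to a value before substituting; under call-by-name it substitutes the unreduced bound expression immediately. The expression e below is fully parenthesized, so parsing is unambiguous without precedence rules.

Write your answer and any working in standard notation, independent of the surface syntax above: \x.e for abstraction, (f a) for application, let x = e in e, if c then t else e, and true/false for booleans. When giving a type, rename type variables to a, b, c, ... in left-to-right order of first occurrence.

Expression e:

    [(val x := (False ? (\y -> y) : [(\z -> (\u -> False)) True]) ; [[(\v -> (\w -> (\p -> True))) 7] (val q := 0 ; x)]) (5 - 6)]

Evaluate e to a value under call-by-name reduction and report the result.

Answer: true

Trace:
step 0: ((let x = (if false then (\y.y) else ((\z.(\u.false)) true)) in (((\v.(\w.(\p.true))) 7) (let q = 0 in x))) (5 - 6))
step 1: [let@0] ((((\v.(\w.(\p.true))) 7) (let q = 0 in (if false then (\y.y) else ((\z.(\u.false)) true)))) (5 - 6))
step 2: [beta@0.0] (((\w.(\p.true)) (let q = 0 in (if false then (\y.y) else ((\z.(\u.false)) true)))) (5 - 6))
step 3: [beta@0] ((\p.true) (5 - 6))
step 4: [beta@root] true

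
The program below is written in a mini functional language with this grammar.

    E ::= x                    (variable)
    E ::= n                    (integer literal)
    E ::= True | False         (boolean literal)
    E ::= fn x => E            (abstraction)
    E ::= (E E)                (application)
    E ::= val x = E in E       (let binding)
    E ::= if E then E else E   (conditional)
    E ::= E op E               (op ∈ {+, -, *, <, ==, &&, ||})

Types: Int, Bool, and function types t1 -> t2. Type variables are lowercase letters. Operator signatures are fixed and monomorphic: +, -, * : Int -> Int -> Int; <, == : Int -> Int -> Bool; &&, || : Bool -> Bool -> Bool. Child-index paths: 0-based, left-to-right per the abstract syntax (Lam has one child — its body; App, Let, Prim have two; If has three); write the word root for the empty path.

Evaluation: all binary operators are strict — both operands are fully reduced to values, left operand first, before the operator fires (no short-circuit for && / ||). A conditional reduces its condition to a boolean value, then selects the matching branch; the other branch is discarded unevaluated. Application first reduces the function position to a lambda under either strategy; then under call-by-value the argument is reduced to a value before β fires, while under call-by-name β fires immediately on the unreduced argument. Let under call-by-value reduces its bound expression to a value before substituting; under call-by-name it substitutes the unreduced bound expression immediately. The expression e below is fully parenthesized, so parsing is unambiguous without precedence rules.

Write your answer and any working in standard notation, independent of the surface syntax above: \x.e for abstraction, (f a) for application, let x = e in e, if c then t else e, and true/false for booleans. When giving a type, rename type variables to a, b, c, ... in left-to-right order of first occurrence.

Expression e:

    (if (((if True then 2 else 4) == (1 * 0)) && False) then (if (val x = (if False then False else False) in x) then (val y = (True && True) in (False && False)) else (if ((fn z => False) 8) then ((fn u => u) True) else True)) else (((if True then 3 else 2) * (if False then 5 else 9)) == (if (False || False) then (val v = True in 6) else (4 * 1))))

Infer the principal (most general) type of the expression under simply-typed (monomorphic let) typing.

Working:
  unify Bool ~ Bool
  unify Int ~ Int
  unify Int ~ Int
  unify Int ~ Int
  unify Int ~ Int
  unify Int ~ Int
  unify Bool ~ Bool
  unify Bool ~ Bool
  unify Bool ~ Bool
  unify Bool ~ Bool
  unify Bool ~ Bool
let x : Bool
x : Bool
  unify Bool ~ Bool
  unify Bool ~ Bool
  unify Bool ~ Bool
let y : Bool
  unify Bool ~ Bool
  unify Bool ~ Bool
\z._ : a -> Bool
  unify a -> Bool ~ Int -> b
  unify a ~ Int
  unify Bool ~ b
_ _ : Bool
  unify Bool ~ Bool
u : c
\u._ : c -> c
  unify c -> c ~ Bool -> d
  unify c ~ Bool
  unify Bool ~ d
_ _ : Bool
  unify Bool ~ Bool
  unify Bool ~ Bool
  unify Bool ~ Bool
  unify Int ~ Int
  unify Int ~ Int
  unify Bool ~ Bool
  unify Int ~ Int
  unify Int ~ Int
  unify Int ~ Int
  unify Bool ~ Bool
  unify Bool ~ Bool
  unify Bool ~ Bool
let v : Bool
  unify Int ~ Int
  unify Int ~ Int
  unify Int ~ Int
  unify Int ~ Int
  unify Bool ~ Bool

Answer: Bool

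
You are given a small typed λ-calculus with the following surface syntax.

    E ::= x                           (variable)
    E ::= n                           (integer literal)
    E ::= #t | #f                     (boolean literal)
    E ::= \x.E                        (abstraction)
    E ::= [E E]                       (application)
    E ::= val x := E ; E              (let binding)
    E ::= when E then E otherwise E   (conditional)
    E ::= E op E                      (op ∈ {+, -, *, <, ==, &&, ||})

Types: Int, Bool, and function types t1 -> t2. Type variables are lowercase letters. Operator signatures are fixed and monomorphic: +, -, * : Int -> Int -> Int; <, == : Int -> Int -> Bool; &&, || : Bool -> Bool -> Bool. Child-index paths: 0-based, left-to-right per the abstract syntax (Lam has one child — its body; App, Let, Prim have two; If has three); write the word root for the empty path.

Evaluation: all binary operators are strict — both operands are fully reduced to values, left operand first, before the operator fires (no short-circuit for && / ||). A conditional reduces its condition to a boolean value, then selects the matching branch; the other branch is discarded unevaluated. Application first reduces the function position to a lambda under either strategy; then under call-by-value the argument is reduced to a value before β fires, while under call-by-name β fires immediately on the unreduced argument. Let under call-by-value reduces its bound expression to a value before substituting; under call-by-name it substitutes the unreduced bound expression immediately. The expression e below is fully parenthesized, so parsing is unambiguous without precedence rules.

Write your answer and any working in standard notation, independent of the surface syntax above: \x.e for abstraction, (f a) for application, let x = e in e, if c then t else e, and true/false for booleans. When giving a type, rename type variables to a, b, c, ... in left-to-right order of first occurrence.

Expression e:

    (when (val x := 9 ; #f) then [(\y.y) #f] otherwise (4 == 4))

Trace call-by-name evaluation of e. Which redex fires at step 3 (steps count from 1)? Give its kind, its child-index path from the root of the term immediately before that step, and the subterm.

Answer: delta at root : (4 == 4)

Trace:
step 0: (if (let x = 9 in false) then ((\y.y) false) else (4 == 4))
step 1: [let@0] (if false then ((\y.y) false) else (4 == 4))
step 2: [if@root] (4 == 4)
step 3: [delta@root] true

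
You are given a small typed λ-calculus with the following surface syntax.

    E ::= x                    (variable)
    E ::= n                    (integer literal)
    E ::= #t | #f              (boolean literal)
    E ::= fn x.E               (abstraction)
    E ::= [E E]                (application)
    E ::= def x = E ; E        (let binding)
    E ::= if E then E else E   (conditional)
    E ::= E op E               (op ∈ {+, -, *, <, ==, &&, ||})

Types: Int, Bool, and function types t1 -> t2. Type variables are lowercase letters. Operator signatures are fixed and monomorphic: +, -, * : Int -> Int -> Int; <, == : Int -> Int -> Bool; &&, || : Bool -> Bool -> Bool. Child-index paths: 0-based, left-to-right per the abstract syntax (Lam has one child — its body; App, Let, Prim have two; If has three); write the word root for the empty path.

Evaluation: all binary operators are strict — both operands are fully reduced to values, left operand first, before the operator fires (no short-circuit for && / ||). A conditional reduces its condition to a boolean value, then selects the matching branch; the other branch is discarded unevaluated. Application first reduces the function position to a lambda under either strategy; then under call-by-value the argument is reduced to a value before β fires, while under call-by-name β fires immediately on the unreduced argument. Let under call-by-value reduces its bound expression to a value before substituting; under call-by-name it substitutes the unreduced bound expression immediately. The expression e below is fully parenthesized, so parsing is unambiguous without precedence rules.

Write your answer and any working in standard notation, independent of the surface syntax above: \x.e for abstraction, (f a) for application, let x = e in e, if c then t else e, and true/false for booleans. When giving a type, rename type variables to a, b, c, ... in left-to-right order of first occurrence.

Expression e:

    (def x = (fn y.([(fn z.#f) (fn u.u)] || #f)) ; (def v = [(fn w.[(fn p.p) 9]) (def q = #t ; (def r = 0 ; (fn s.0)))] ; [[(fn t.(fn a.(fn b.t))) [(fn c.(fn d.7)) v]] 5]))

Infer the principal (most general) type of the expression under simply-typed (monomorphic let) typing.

Answer: a -> b -> Int

Trace:
\z._ : b -> Bool
u : c
\u._ : c -> c
  unify b -> Bool ~ (c -> c) -> d
  unify b ~ c -> c
  unify Bool ~ d
_ _ : Bool
  unify Bool ~ Bool
  unify Bool ~ Bool
\y._ : a -> Bool
let x : a -> Bool
p : f
\p._ : f -> f
  unify f -> f ~ Int -> g
  unify f ~ Int
  unify Int ~ g
_ _ : Int
\w._ : e -> Int
let q : Bool
let r : Int
\s._ : h -> Int
  unify e -> Int ~ (h -> Int) -> i
  unify e ~ h -> Int
  unify Int ~ i
_ _ : Int
let v : Int
t : j
\b._ : l -> j
\a._ : k -> l -> j
\t._ : j -> k -> l -> j
\d._ : n -> Int
\c._ : m -> n -> Int
v : Int
  unify m -> n -> Int ~ Int -> o
  unify m ~ Int
  unify n -> Int ~ o
_ _ : n -> Int
  unify j -> k -> l -> j ~ (n -> Int) -> p
  unify j ~ n -> Int
  unify k -> l -> n -> Int ~ p
_ _ : k -> l -> n -> Int
  unify k -> l -> n -> Int ~ Int -> q
  unify k ~ Int
  unify l -> n -> Int ~ q
_ _ : l -> n -> Int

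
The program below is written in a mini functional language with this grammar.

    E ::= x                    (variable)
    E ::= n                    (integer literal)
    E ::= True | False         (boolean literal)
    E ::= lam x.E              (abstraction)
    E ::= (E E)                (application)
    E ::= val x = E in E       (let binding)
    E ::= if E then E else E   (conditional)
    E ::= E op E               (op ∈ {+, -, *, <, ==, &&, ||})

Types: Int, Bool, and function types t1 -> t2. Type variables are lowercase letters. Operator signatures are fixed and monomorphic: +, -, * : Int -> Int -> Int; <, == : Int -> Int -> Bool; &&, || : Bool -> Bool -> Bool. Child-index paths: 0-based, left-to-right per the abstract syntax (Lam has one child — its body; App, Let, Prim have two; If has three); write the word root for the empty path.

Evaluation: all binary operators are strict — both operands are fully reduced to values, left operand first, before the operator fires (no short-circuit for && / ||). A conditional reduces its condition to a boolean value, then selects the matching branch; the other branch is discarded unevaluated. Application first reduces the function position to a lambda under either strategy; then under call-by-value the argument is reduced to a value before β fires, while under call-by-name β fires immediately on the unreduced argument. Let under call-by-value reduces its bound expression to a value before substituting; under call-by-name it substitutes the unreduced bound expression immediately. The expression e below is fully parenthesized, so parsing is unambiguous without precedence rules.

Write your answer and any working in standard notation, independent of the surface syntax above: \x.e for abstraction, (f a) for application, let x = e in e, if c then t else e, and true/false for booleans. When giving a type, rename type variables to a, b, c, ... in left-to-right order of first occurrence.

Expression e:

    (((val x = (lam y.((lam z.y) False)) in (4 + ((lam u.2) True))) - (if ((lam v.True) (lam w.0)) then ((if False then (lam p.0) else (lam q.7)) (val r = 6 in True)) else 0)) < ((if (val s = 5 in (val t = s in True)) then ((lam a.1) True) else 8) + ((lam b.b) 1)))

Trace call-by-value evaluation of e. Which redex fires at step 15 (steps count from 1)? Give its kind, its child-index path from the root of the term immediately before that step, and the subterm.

Answer: delta at 1 : (1 + 1)

Working:
step 0: (((let x = (\y.((\z.y) false)) in (4 + ((\u.2) true))) - (if ((\v.true) (\w.0)) then ((if false then (\p.0) else (\q.7)) (let r = 6 in true)) else 0)) < ((if (let s = 5 in (let t = s in true)) then ((\a.1) true) else 8) + ((\b.b) 1)))
step 1: [let@0.0] (((4 + ((\u.2) true)) - (if ((\v.true) (\w.0)) then ((if false then (\p.0) else (\q.7)) (let r = 6 in true)) else 0)) < ((if (let s = 5 in (let t = s in true)) then ((\a.1) true) else 8) + ((\b.b) 1)))
step 2: [beta@0.0.1] (((4 + 2) - (if ((\v.true) (\w.0)) then ((if false then (\p.0) else (\q.7)) (let r = 6 in true)) else 0)) < ((if (let s = 5 in (let t = s in true)) then ((\a.1) true) else 8) + ((\b.b) 1)))
step 3: [delta@0.0] ((6 - (if ((\v.true) (\w.0)) then ((if false then (\p.0) else (\q.7)) (let r = 6 in true)) else 0)) < ((if (let s = 5 in (let t = s in true)) then ((\a.1) true) else 8) + ((\b.b) 1)))
step 4: [beta@0.1.0] ((6 - (if true then ((if false then (\p.0) else (\q.7)) (let r = 6 in true)) else 0)) < ((if (let s = 5 in (let t = s in true)) then ((\a.1) true) else 8) + ((\b.b) 1)))
step 5: [if@0.1] ((6 - ((if false then (\p.0) else (\q.7)) (let r = 6 in true))) < ((if (let s = 5 in (let t = s in true)) then ((\a.1) true) else 8) + ((\b.b) 1)))
step 6: [if@0.1.0] ((6 - ((\q.7) (let r = 6 in true))) < ((if (let s = 5 in (let t = s in true)) then ((\a.1) true) else 8) + ((\b.b) 1)))
step 7: [let@0.1.1] ((6 - ((\q.7) true)) < ((if (let s = 5 in (let t = s in true)) then ((\a.1) true) else 8) + ((\b.b) 1)))
step 8: [beta@0.1] ((6 - 7) < ((if (let s = 5 in (let t = s in true)) then ((\a.1) true) else 8) + ((\b.b) 1)))
step 9: [delta@0] (-1 < ((if (let s = 5 in (let t = s in true)) then ((\a.1) true) else 8) + ((\b.b) 1)))
step 10: [let@1.0.0] (-1 < ((if (let t = 5 in true) then ((\a.1) true) else 8) + ((\b.b) 1)))
step 11: [let@1.0.0] (-1 < ((if true then ((\a.1) true) else 8) + ((\b.b) 1)))
step 12: [if@1.0] (-1 < (((\a.1) true) + ((\b.b) 1)))
step 13: [beta@1.0] (-1 < (1 + ((\b.b) 1)))
step 14: [beta@1.1] (-1 < (1 + 1))
step 15: [delta@1] (-1 < 2)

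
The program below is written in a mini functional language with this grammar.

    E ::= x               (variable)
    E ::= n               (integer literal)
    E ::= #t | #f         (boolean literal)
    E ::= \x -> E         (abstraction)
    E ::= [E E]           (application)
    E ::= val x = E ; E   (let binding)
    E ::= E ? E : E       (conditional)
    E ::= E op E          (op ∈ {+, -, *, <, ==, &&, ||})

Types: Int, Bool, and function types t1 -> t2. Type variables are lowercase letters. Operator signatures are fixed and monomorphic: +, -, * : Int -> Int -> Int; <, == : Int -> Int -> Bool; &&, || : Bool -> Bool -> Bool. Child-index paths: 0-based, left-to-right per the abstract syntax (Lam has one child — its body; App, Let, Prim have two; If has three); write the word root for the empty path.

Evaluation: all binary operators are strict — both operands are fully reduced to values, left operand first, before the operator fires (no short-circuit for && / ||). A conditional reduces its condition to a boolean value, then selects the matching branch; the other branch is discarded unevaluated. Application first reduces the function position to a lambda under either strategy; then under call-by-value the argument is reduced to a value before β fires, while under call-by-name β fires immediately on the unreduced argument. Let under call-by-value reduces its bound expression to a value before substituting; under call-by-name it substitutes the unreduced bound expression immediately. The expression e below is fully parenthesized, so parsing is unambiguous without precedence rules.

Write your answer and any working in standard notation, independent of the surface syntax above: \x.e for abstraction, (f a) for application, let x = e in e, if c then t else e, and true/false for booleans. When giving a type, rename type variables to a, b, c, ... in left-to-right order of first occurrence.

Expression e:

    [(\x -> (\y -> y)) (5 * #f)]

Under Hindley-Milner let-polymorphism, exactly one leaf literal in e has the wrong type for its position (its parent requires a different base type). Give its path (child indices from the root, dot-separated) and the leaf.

Answer: 1.1 : false

Working:
y : b
\y._ : b -> b
\x._ : a -> b -> b
  unify Int ~ Int
  unify Bool ~ Int
  FAIL: mismatch Bool ~ Int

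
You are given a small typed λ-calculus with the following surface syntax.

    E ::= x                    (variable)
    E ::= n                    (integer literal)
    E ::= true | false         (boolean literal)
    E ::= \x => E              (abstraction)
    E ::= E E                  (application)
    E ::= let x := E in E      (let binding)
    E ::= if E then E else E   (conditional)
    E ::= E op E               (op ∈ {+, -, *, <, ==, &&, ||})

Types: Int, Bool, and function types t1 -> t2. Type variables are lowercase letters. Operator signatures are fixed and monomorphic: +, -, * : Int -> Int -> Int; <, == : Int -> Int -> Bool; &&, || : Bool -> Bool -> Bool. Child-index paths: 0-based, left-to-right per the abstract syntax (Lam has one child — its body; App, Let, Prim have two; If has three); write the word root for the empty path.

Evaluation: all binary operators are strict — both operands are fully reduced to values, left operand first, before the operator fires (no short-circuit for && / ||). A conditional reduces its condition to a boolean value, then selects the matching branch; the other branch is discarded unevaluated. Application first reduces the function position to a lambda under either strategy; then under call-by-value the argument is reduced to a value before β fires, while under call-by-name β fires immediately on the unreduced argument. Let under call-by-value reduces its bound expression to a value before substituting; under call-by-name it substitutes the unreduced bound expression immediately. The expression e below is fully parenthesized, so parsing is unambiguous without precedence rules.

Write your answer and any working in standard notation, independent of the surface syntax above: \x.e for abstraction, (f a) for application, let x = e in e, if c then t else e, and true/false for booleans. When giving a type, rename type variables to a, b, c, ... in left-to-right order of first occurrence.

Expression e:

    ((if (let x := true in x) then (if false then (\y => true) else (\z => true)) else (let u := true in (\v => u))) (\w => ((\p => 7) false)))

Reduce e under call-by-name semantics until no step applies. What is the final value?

Answer: true

Working:
step 0: ((if (let x = true in x) then (if false then (\y.true) else (\z.true)) else (let u = true in (\v.u))) (\w.((\p.7) false)))
step 1: [let@0.0] ((if true then (if false then (\y.true) else (\z.true)) else (let u = true in (\v.u))) (\w.((\p.7) false)))
step 2: [if@0] ((if false then (\y.true) else (\z.true)) (\w.((\p.7) false)))
step 3: [if@0] ((\z.true) (\w.((\p.7) false)))
step 4: [beta@root] true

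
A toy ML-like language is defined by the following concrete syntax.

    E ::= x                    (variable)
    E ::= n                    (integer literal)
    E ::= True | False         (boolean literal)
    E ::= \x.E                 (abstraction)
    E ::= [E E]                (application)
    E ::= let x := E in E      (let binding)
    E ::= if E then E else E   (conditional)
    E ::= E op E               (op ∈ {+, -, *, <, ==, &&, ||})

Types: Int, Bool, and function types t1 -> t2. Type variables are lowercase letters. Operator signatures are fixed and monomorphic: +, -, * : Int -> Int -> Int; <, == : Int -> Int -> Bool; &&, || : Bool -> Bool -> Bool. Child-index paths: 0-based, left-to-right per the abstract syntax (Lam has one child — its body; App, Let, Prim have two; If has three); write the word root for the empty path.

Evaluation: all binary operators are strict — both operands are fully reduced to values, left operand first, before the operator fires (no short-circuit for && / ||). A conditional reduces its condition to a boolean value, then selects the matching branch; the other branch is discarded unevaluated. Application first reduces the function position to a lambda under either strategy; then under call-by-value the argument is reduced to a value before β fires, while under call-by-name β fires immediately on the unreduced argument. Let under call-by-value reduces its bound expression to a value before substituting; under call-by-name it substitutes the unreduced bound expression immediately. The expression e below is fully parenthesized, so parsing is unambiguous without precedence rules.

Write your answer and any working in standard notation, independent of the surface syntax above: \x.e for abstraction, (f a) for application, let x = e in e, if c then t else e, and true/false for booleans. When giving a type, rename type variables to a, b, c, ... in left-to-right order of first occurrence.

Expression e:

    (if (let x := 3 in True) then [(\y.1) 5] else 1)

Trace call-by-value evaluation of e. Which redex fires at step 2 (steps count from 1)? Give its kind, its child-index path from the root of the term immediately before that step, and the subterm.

Answer: if at root : (if true then ((\y.1) 5) else 1)

Derivation:
step 0: (if (let x = 3 in true) then ((\y.1) 5) else 1)
step 1: [let@0] (if true then ((\y.1) 5) else 1)
step 2: [if@root] ((\y.1) 5)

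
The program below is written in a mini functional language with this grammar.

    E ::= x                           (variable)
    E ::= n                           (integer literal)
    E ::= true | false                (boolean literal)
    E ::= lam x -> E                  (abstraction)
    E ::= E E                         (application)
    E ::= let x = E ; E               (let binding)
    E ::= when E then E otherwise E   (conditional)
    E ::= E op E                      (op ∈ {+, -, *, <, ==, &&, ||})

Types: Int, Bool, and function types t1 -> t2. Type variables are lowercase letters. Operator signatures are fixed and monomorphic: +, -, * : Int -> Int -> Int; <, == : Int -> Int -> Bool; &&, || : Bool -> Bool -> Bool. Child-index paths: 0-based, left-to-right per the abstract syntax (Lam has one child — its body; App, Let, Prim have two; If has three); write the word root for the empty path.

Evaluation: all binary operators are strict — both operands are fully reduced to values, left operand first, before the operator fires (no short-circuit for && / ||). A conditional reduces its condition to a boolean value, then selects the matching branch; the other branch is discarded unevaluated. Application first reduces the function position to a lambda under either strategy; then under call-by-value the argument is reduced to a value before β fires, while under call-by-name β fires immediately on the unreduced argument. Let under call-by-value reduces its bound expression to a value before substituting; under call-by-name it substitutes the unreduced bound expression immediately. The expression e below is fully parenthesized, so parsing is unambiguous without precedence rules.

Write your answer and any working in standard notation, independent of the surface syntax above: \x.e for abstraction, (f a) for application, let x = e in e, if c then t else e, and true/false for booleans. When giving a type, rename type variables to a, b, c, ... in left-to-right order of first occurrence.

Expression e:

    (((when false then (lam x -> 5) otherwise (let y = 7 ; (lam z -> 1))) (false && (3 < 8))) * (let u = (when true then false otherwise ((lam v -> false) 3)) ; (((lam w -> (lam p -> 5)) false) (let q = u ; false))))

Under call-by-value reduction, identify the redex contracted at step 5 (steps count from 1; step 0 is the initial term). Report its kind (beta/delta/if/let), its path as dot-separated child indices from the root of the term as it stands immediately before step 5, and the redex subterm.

Derivation:
step 0: (((if false then (\x.5) else (let y = 7 in (\z.1))) (false && (3 < 8))) * (let u = (if true then false else ((\v.false) 3)) in (((\w.(\p.5)) false) (let q = u in false))))
step 1: [if@0.0] (((let y = 7 in (\z.1)) (false && (3 < 8))) * (let u = (if true then false else ((\v.false) 3)) in (((\w.(\p.5)) false) (let q = u in false))))
step 2: [let@0.0] (((\z.1) (false && (3 < 8))) * (let u = (if true then false else ((\v.false) 3)) in (((\w.(\p.5)) false) (let q = u in false))))
step 3: [delta@0.1.1] (((\z.1) (false && true)) * (let u = (if true then false else ((\v.false) 3)) in (((\w.(\p.5)) false) (let q = u in false))))
step 4: [delta@0.1] (((\z.1) false) * (let u = (if true then false else ((\v.false) 3)) in (((\w.(\p.5)) false) (let q = u in false))))
step 5: [beta@0] (1 * (let u = (if true then false else ((\v.false) 3)) in (((\w.(\p.5)) false) (let q = u in false))))

Answer: beta at 0 : ((\z.1) false)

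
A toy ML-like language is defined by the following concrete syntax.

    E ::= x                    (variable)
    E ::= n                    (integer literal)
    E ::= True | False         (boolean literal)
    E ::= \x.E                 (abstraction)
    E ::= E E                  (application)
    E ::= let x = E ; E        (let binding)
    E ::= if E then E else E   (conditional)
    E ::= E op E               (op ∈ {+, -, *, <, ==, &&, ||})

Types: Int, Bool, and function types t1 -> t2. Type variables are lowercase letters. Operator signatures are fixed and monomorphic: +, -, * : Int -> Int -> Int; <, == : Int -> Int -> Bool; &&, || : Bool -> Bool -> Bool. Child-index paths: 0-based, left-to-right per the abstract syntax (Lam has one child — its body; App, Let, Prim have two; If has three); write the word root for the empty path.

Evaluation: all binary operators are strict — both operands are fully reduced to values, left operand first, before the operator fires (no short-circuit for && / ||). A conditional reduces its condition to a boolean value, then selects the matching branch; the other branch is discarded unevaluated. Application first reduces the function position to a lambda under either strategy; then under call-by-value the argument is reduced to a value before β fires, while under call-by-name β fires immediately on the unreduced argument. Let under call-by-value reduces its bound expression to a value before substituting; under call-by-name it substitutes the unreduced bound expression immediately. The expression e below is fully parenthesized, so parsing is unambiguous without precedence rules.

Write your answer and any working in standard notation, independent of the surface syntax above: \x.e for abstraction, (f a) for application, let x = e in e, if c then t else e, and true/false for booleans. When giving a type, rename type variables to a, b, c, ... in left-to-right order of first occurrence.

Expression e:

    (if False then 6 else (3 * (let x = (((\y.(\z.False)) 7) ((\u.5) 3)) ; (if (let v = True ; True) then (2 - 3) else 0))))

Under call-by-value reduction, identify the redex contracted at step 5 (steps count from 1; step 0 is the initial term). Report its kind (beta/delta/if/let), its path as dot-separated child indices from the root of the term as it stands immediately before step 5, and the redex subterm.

Derivation:
step 0: (if false then 6 else (3 * (let x = (((\y.(\z.false)) 7) ((\u.5) 3)) in (if (let v = true in true) then (2 - 3) else 0))))
step 1: [if@root] (3 * (let x = (((\y.(\z.false)) 7) ((\u.5) 3)) in (if (let v = true in true) then (2 - 3) else 0)))
step 2: [beta@1.0.0] (3 * (let x = ((\z.false) ((\u.5) 3)) in (if (let v = true in true) then (2 - 3) else 0)))
step 3: [beta@1.0.1] (3 * (let x = ((\z.false) 5) in (if (let v = true in true) then (2 - 3) else 0)))
step 4: [beta@1.0] (3 * (let x = false in (if (let v = true in true) then (2 - 3) else 0)))
step 5: [let@1] (3 * (if (let v = true in true) then (2 - 3) else 0))

Answer: let at 1 : (let x = false in (if (let v = true in true) then (2 - 3) else 0))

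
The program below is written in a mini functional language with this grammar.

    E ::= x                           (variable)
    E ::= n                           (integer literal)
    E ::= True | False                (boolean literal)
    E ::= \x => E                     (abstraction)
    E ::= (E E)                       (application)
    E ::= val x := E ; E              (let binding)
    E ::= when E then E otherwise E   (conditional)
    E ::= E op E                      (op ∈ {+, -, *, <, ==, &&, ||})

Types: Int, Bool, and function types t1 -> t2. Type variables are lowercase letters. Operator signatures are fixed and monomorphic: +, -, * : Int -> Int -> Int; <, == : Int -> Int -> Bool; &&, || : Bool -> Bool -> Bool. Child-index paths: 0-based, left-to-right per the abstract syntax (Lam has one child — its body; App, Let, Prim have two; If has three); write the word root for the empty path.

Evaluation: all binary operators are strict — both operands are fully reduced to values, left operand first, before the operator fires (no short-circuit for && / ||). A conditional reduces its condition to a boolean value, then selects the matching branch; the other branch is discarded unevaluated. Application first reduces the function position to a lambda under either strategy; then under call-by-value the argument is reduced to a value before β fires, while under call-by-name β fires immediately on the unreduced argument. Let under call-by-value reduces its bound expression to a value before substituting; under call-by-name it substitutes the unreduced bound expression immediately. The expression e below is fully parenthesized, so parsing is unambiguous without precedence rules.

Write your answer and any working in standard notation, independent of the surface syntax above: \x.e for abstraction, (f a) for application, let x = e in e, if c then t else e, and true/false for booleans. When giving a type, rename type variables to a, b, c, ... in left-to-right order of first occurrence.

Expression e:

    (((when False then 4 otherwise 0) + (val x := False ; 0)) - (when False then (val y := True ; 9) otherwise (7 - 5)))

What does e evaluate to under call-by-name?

Answer: -2

Working:
step 0: (((if false then 4 else 0) + (let x = false in 0)) - (if false then (let y = true in 9) else (7 - 5)))
step 1: [if@0.0] ((0 + (let x = false in 0)) - (if false then (let y = true in 9) else (7 - 5)))
step 2: [let@0.1] ((0 + 0) - (if false then (let y = true in 9) else (7 - 5)))
step 3: [delta@0] (0 - (if false then (let y = true in 9) else (7 - 5)))
step 4: [if@1] (0 - (7 - 5))
step 5: [delta@1] (0 - 2)
step 6: [delta@root] -2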